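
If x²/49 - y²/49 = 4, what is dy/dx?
Take d/dx of both sides. Since y is implicitly a function of x, the chain rule attaches a y' = dy/dx factor whenever we differentiate through y.

Set F(x, y) = (left side) − (right side), so the curve is F = 0. Differentiating each term of F:
  d/dx[x^2/49] = 2x/49
  d/dx[-y^2/49] = -2y·y'/49
  d/dx[-4] = 0

Collecting, the y'-free part is the partial derivative in x and the y' coefficient is the partial derivative in y:
  ∂F/∂x = 2x/49
  ∂F/∂y = -2y/49

so d/dx[F(x, y(x))] = ∂F/∂x + (∂F/∂y)·y' = 0. Rearranging,
  dy/dx = -(∂F/∂x)/(∂F/∂y) = -(2x/49)/(-2y/49) = x/y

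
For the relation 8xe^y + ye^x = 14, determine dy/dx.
Take d/dx of both sides. Since y is implicitly a function of x, the chain rule attaches a y' = dy/dx factor whenever we differentiate through y.

Set F(x, y) = (left side) − (right side), so the curve is F = 0. Differentiating each term of F:
  d/dx[8x·e^(y)] = 8x·y'·e^(y) + 8e^(y)
  d/dx[y·e^(x)] = y·e^(x) + y'·e^(x)
  d/dx[-14] = 0

Collecting, the y'-free part is the partial derivative in x and the y' coefficient is the partial derivative in y:
  ∂F/∂x = y·e^(x) + 8e^(y)
  ∂F/∂y = 8x·e^(y) + e^(x)

so d/dx[F(x, y(x))] = ∂F/∂x + (∂F/∂y)·y' = 0. Rearranging,
  dy/dx = -(∂F/∂x)/(∂F/∂y) = -(y·e^(x) + 8e^(y))/(8x·e^(y) + e^(x)) = (-y·e^(x) - 8e^(y))/(8x·e^(y) + e^(x))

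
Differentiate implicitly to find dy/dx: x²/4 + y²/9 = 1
Differentiate the relation implicitly: treat y = y(x) and apply the chain rule, so every y-derivative picks up a y' = dy/dx factor.

With everything moved to the left-hand side, differentiate term by term:
  d/dx[x^2/4] = x/2
  d/dx[y^2/9] = 2y·y'/9
  d/dx[-1] = 0

Separating the contributions that come from x directly and those that come through y:
  without y':      x/2
  multiplying y':  2y/9

so (x/2) + (2y/9)·y' = 0, and therefore
  dy/dx = -(x/2)/(2y/9) = -9x/(4y)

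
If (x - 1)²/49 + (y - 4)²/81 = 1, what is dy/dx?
Take d/dx of both sides. Since y is implicitly a function of x, the chain rule attaches a y' = dy/dx factor whenever we differentiate through y.

Set F(x, y) = (left side) − (right side), so the curve is F = 0. Differentiating each term of F:
  d/dx[(x - 1)^2/49] = 2x/49 - 2/49
  d/dx[(y - 4)^2/81] = 2·y'(y - 4)/81
  d/dx[-1] = 0

Collecting, the y'-free part is the partial derivative in x and the y' coefficient is the partial derivative in y:
  ∂F/∂x = 2x/49 - 2/49
  ∂F/∂y = 2y/81 - 8/81

so d/dx[F(x, y(x))] = ∂F/∂x + (∂F/∂y)·y' = 0. Rearranging,
  dy/dx = -(∂F/∂x)/(∂F/∂y) = -(2x/49 - 2/49)/(2y/81 - 8/81)
        = -(2(x - 1)/49)/(2(y - 4)/81) = 81(1 - x)/(49(y - 4))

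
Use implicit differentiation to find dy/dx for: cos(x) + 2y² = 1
Take d/dx of both sides. Since y is implicitly a function of x, the chain rule attaches a y' = dy/dx factor whenever we differentiate through y.

Set F(x, y) = (left side) − (right side), so the curve is F = 0. Differentiating each term of F:
  d/dx[2y^2] = 4y·y'
  d/dx[cos(x)] = -sin(x)
  d/dx[-1] = 0

Collecting, the y'-free part is the partial derivative in x and the y' coefficient is the partial derivative in y:
  ∂F/∂x = -sin(x)
  ∂F/∂y = 4y

so d/dx[F(x, y(x))] = ∂F/∂x + (∂F/∂y)·y' = 0. Rearranging,
  dy/dx = -(∂F/∂x)/(∂F/∂y) = -(-sin(x))/(4y) = sin(x)/(4y)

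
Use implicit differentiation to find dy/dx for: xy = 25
Differentiate both sides with respect to x, treating y as y(x). By the chain rule, any term containing y contributes a factor of y' = dy/dx when we differentiate it.

Move every term to one side and write the relation as F(x, y) = 0. Term by term,
  d/dx[xy] = x·y' + y
  d/dx[-25] = 0

The pieces without y' make up ∂F/∂x and the coefficient of y' is ∂F/∂y:
  ∂F/∂x = y,
  ∂F/∂y = x.

Since d/dx[F] = ∂F/∂x + (∂F/∂y)·y' = 0, solve for y':
  (∂F/∂y)·y' = -∂F/∂x
  dy/dx = -(∂F/∂x)/(∂F/∂y) = -(y)/(x) = -y/x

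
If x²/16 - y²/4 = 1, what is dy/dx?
Apply d/dx to both sides, remembering that y depends on x. Each occurrence of y therefore brings in a y' = dy/dx via the chain rule.

With F(x, y) equal to the left-hand side minus the right, differentiate F term by term:
  d/dx[x^2/16] = x/8
  d/dx[-y^2/4] = -y·y'/2
  d/dx[-1] = 0
Adding these up, d/dx[F] = 0 becomes
  (x/8) + (-y/2)·y' = 0,
so isolating y',
  dy/dx = -(x/8)/(-y/2) = x/(4y)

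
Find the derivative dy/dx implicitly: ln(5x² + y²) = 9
Differentiate the relation implicitly: treat y = y(x) and apply the chain rule, so every y-derivative picks up a y' = dy/dx factor.

With everything moved to the left-hand side, differentiate term by term:
  d/dx[ln(5x^2 + y^2)] = (10x + 2y·y')/(5x^2 + y^2)
  d/dx[-9] = 0

Separating the contributions that come from x directly and those that come through y:
  without y':      10x/(5x^2 + y^2)
  multiplying y':  2y/(5x^2 + y^2)

so (10x/(5x^2 + y^2)) + (2y/(5x^2 + y^2))·y' = 0, and therefore
  dy/dx = -(10x/(5x^2 + y^2))/(2y/(5x^2 + y^2)) = -5x/y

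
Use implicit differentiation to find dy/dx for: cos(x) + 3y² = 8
Differentiate the relation implicitly: treat y = y(x) and apply the chain rule, so every y-derivative picks up a y' = dy/dx factor.

With everything moved to the left-hand side, differentiate term by term:
  d/dx[3y^2] = 6y·y'
  d/dx[cos(x)] = -sin(x)
  d/dx[-8] = 0

Separating the contributions that come from x directly and those that come through y:
  without y':      -sin(x)
  multiplying y':  6y

so (-sin(x)) + (6y)·y' = 0, and therefore
  dy/dx = -(-sin(x))/(6y) = sin(x)/(6y)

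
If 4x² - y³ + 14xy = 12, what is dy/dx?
Take d/dx of both sides. Since y is implicitly a function of x, the chain rule attaches a y' = dy/dx factor whenever we differentiate through y.

Set F(x, y) = (left side) − (right side), so the curve is F = 0. Differentiating each term of F:
  d/dx[4x^2] = 8x
  d/dx[14xy] = 14x·y' + 14y
  d/dx[-y^3] = -3y^2·y'
  d/dx[-12] = 0

Collecting, the y'-free part is the partial derivative in x and the y' coefficient is the partial derivative in y:
  ∂F/∂x = 8x + 14y
  ∂F/∂y = 14x - 3y^2

so d/dx[F(x, y(x))] = ∂F/∂x + (∂F/∂y)·y' = 0. Rearranging,
  dy/dx = -(∂F/∂x)/(∂F/∂y) = -(8x + 14y)/(14x - 3y^2) = 2(-4x - 7y)/(14x - 3y^2)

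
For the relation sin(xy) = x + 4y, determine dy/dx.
Differentiate both sides with respect to x, treating y as y(x). By the chain rule, any term containing y contributes a factor of y' = dy/dx when we differentiate it.

Move every term to one side and write the relation as F(x, y) = 0. Term by term,
  d/dx[-x] = -1
  d/dx[-4y] = -4·y'
  d/dx[sin(xy)] = (x·y' + y)·cos(xy)

The pieces without y' make up ∂F/∂x and the coefficient of y' is ∂F/∂y:
  ∂F/∂x = y·cos(xy) - 1,
  ∂F/∂y = x·cos(xy) - 4.

Since d/dx[F] = ∂F/∂x + (∂F/∂y)·y' = 0, solve for y':
  (∂F/∂y)·y' = -∂F/∂x
  dy/dx = -(∂F/∂x)/(∂F/∂y) = -(y·cos(xy) - 1)/(x·cos(xy) - 4) = (-y·cos(xy) + 1)/(x·cos(xy) - 4)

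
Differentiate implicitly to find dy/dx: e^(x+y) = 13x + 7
Differentiate both sides with respect to x, treating y as y(x). By the chain rule, any term containing y contributes a factor of y' = dy/dx when we differentiate it.

Move every term to one side and write the relation as F(x, y) = 0. Term by term,
  d/dx[-13x] = -13
  d/dx[e^(x + y)] = (y' + 1)·e^(x + y)
  d/dx[-7] = 0

The pieces without y' make up ∂F/∂x and the coefficient of y' is ∂F/∂y:
  ∂F/∂x = e^(x + y) - 13,
  ∂F/∂y = e^(x + y).

Since d/dx[F] = ∂F/∂x + (∂F/∂y)·y' = 0, solve for y':
  (∂F/∂y)·y' = -∂F/∂x
  dy/dx = -(∂F/∂x)/(∂F/∂y) = -(e^(x + y) - 13)/(e^(x + y)) = 13e^(-x - y) - 1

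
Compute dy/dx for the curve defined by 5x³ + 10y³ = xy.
Take d/dx of both sides. Since y is implicitly a function of x, the chain rule attaches a y' = dy/dx factor whenever we differentiate through y.

Set F(x, y) = (left side) − (right side), so the curve is F = 0. Differentiating each term of F:
  d/dx[5x^3] = 15x^2
  d/dx[-xy] = -x·y' - y
  d/dx[10y^3] = 30y^2·y'

Collecting, the y'-free part is the partial derivative in x and the y' coefficient is the partial derivative in y:
  ∂F/∂x = 15x^2 - y
  ∂F/∂y = -x + 30y^2

so d/dx[F(x, y(x))] = ∂F/∂x + (∂F/∂y)·y' = 0. Rearranging,
  dy/dx = -(∂F/∂x)/(∂F/∂y) = -(15x^2 - y)/(-x + 30y^2) = (15x^2 - y)/(x - 30y^2)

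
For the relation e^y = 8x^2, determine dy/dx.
Differentiate the relation implicitly: treat y = y(x) and apply the chain rule, so every y-derivative picks up a y' = dy/dx factor.

With everything moved to the left-hand side, differentiate term by term:
  d/dx[-8x^2] = -16x
  d/dx[e^(y)] = y'·e^(y)

Separating the contributions that come from x directly and those that come through y:
  without y':      -16x
  multiplying y':  e^(y)

so (-16x) + (e^(y))·y' = 0, and therefore
  dy/dx = -(-16x)/(e^(y)) = 16x·e^(-y)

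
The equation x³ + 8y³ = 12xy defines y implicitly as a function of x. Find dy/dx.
Differentiate both sides with respect to x, treating y as y(x). By the chain rule, any term containing y contributes a factor of y' = dy/dx when we differentiate it.

Move every term to one side and write the relation as F(x, y) = 0. Term by term,
  d/dx[x^3] = 3x^2
  d/dx[-12xy] = -12x·y' - 12y
  d/dx[8y^3] = 24y^2·y'

The pieces without y' make up ∂F/∂x and the coefficient of y' is ∂F/∂y:
  ∂F/∂x = 3x^2 - 12y,
  ∂F/∂y = -12x + 24y^2.

Since d/dx[F] = ∂F/∂x + (∂F/∂y)·y' = 0, solve for y':
  (∂F/∂y)·y' = -∂F/∂x
  dy/dx = -(∂F/∂x)/(∂F/∂y) = -(3x^2 - 12y)/(-12x + 24y^2) = (x^2/4 - y)/(x - 2y^2)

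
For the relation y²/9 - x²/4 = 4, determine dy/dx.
Take d/dx of both sides. Since y is implicitly a function of x, the chain rule attaches a y' = dy/dx factor whenever we differentiate through y.

Set F(x, y) = (left side) − (right side), so the curve is F = 0. Differentiating each term of F:
  d/dx[-x^2/4] = -x/2
  d/dx[y^2/9] = 2y·y'/9
  d/dx[-4] = 0

Collecting, the y'-free part is the partial derivative in x and the y' coefficient is the partial derivative in y:
  ∂F/∂x = -x/2
  ∂F/∂y = 2y/9

so d/dx[F(x, y(x))] = ∂F/∂x + (∂F/∂y)·y' = 0. Rearranging,
  dy/dx = -(∂F/∂x)/(∂F/∂y) = -(-x/2)/(2y/9) = 9x/(4y)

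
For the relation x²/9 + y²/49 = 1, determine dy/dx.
Take d/dx of both sides. Since y is implicitly a function of x, the chain rule attaches a y' = dy/dx factor whenever we differentiate through y.

Set F(x, y) = (left side) − (right side), so the curve is F = 0. Differentiating each term of F:
  d/dx[x^2/9] = 2x/9
  d/dx[y^2/49] = 2y·y'/49
  d/dx[-1] = 0

Collecting, the y'-free part is the partial derivative in x and the y' coefficient is the partial derivative in y:
  ∂F/∂x = 2x/9
  ∂F/∂y = 2y/49

so d/dx[F(x, y(x))] = ∂F/∂x + (∂F/∂y)·y' = 0. Rearranging,
  dy/dx = -(∂F/∂x)/(∂F/∂y) = -(2x/9)/(2y/49) = -49x/(9y)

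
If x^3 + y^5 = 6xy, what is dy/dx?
Apply d/dx to both sides, remembering that y depends on x. Each occurrence of y therefore brings in a y' = dy/dx via the chain rule.

With F(x, y) equal to the left-hand side minus the right, differentiate F term by term:
  d/dx[x^3] = 3x^2
  d/dx[-6xy] = -6x·y' - 6y
  d/dx[y^5] = 5y^4·y'
Adding these up, d/dx[F] = 0 becomes
  (3x^2 - 6y) + (-6x + 5y^4)·y' = 0,
so isolating y',
  dy/dx = -(3x^2 - 6y)/(-6x + 5y^4) = 3(x^2 - 2y)/(6x - 5y^4)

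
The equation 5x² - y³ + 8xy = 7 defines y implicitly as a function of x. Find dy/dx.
Apply d/dx to both sides, remembering that y depends on x. Each occurrence of y therefore brings in a y' = dy/dx via the chain rule.

With F(x, y) equal to the left-hand side minus the right, differentiate F term by term:
  d/dx[5x^2] = 10x
  d/dx[8xy] = 8x·y' + 8y
  d/dx[-y^3] = -3y^2·y'
  d/dx[-7] = 0
Adding these up, d/dx[F] = 0 becomes
  (10x + 8y) + (8x - 3y^2)·y' = 0,
so isolating y',
  dy/dx = -(10x + 8y)/(8x - 3y^2) = 2(-5x - 4y)/(8x - 3y^2)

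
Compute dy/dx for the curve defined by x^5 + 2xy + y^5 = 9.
Differentiate both sides with respect to x, treating y as y(x). By the chain rule, any term containing y contributes a factor of y' = dy/dx when we differentiate it.

Move every term to one side and write the relation as F(x, y) = 0. Term by term,
  d/dx[x^5] = 5x^4
  d/dx[2xy] = 2x·y' + 2y
  d/dx[y^5] = 5y^4·y'
  d/dx[-9] = 0

The pieces without y' make up ∂F/∂x and the coefficient of y' is ∂F/∂y:
  ∂F/∂x = 5x^4 + 2y,
  ∂F/∂y = 2x + 5y^4.

Since d/dx[F] = ∂F/∂x + (∂F/∂y)·y' = 0, solve for y':
  (∂F/∂y)·y' = -∂F/∂x
  dy/dx = -(∂F/∂x)/(∂F/∂y) = -(5x^4 + 2y)/(2x + 5y^4) = (-5x^4 - 2y)/(2x + 5y^4)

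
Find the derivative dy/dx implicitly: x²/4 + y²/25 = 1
Differentiate the relation implicitly: treat y = y(x) and apply the chain rule, so every y-derivative picks up a y' = dy/dx factor.

With everything moved to the left-hand side, differentiate term by term:
  d/dx[x^2/4] = x/2
  d/dx[y^2/25] = 2y·y'/25
  d/dx[-1] = 0

Separating the contributions that come from x directly and those that come through y:
  without y':      x/2
  multiplying y':  2y/25

so (x/2) + (2y/25)·y' = 0, and therefore
  dy/dx = -(x/2)/(2y/25) = -25x/(4y)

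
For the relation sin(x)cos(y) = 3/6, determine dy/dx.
Differentiate both sides with respect to x, treating y as y(x). By the chain rule, any term containing y contributes a factor of y' = dy/dx when we differentiate it.

Move every term to one side and write the relation as F(x, y) = 0. Term by term,
  d/dx[sin(x)·cos(y)] = -y'·sin(x)·sin(y) + cos(x)·cos(y)
  d/dx[-1/2] = 0

The pieces without y' make up ∂F/∂x and the coefficient of y' is ∂F/∂y:
  ∂F/∂x = cos(x)·cos(y),
  ∂F/∂y = -sin(x)·sin(y).

Since d/dx[F] = ∂F/∂x + (∂F/∂y)·y' = 0, solve for y':
  (∂F/∂y)·y' = -∂F/∂x
  dy/dx = -(∂F/∂x)/(∂F/∂y) = -(cos(x)·cos(y))/(-sin(x)·sin(y)) = 1/(tan(x)·tan(y))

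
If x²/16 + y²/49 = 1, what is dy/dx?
Differentiate the relation implicitly: treat y = y(x) and apply the chain rule, so every y-derivative picks up a y' = dy/dx factor.

With everything moved to the left-hand side, differentiate term by term:
  d/dx[x^2/16] = x/8
  d/dx[y^2/49] = 2y·y'/49
  d/dx[-1] = 0

Separating the contributions that come from x directly and those that come through y:
  without y':      x/8
  multiplying y':  2y/49

so (x/8) + (2y/49)·y' = 0, and therefore
  dy/dx = -(x/8)/(2y/49) = -49x/(16y)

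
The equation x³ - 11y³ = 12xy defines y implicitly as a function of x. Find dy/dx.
Differentiate the relation implicitly: treat y = y(x) and apply the chain rule, so every y-derivative picks up a y' = dy/dx factor.

With everything moved to the left-hand side, differentiate term by term:
  d/dx[x^3] = 3x^2
  d/dx[-12xy] = -12x·y' - 12y
  d/dx[-11y^3] = -33y^2·y'

Separating the contributions that come from x directly and those that come through y:
  without y':      3x^2 - 12y
  multiplying y':  -12x - 33y^2

so (3x^2 - 12y) + (-12x - 33y^2)·y' = 0, and therefore
  dy/dx = -(3x^2 - 12y)/(-12x - 33y^2) = (x^2 - 4y)/(4x + 11y^2)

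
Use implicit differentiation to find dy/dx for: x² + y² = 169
Differentiate both sides with respect to x, treating y as y(x). By the chain rule, any term containing y contributes a factor of y' = dy/dx when we differentiate it.

Move every term to one side and write the relation as F(x, y) = 0. Term by term,
  d/dx[x^2] = 2x
  d/dx[y^2] = 2y·y'
  d/dx[-169] = 0

The pieces without y' make up ∂F/∂x and the coefficient of y' is ∂F/∂y:
  ∂F/∂x = 2x,
  ∂F/∂y = 2y.

Since d/dx[F] = ∂F/∂x + (∂F/∂y)·y' = 0, solve for y':
  (∂F/∂y)·y' = -∂F/∂x
  dy/dx = -(∂F/∂x)/(∂F/∂y) = -(2x)/(2y) = -x/y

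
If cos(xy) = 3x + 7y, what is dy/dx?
Apply d/dx to both sides, remembering that y depends on x. Each occurrence of y therefore brings in a y' = dy/dx via the chain rule.

With F(x, y) equal to the left-hand side minus the right, differentiate F term by term:
  d/dx[-3x] = -3
  d/dx[-7y] = -7·y'
  d/dx[cos(xy)] = -(x·y' + y)·sin(xy)
Adding these up, d/dx[F] = 0 becomes
  (-y·sin(xy) - 3) + (-x·sin(xy) - 7)·y' = 0,
so isolating y',
  dy/dx = -(-y·sin(xy) - 3)/(-x·sin(xy) - 7) = -(y·sin(xy) + 3)/(x·sin(xy) + 7)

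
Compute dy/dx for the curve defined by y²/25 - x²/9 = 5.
Differentiate both sides with respect to x, treating y as y(x). By the chain rule, any term containing y contributes a factor of y' = dy/dx when we differentiate it.

Move every term to one side and write the relation as F(x, y) = 0. Term by term,
  d/dx[-x^2/9] = -2x/9
  d/dx[y^2/25] = 2y·y'/25
  d/dx[-5] = 0

The pieces without y' make up ∂F/∂x and the coefficient of y' is ∂F/∂y:
  ∂F/∂x = -2x/9,
  ∂F/∂y = 2y/25.

Since d/dx[F] = ∂F/∂x + (∂F/∂y)·y' = 0, solve for y':
  (∂F/∂y)·y' = -∂F/∂x
  dy/dx = -(∂F/∂x)/(∂F/∂y) = -(-2x/9)/(2y/25) = 25x/(9y)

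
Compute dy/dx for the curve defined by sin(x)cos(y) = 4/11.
Differentiate the relation implicitly: treat y = y(x) and apply the chain rule, so every y-derivative picks up a y' = dy/dx factor.

With everything moved to the left-hand side, differentiate term by term:
  d/dx[sin(x)·cos(y)] = -y'·sin(x)·sin(y) + cos(x)·cos(y)
  d/dx[-4/11] = 0

Separating the contributions that come from x directly and those that come through y:
  without y':      cos(x)·cos(y)
  multiplying y':  -sin(x)·sin(y)

so (cos(x)·cos(y)) + (-sin(x)·sin(y))·y' = 0, and therefore
  dy/dx = -(cos(x)·cos(y))/(-sin(x)·sin(y)) = 1/(tan(x)·tan(y))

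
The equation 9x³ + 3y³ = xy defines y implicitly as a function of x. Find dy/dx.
Differentiate the relation implicitly: treat y = y(x) and apply the chain rule, so every y-derivative picks up a y' = dy/dx factor.

With everything moved to the left-hand side, differentiate term by term:
  d/dx[9x^3] = 27x^2
  d/dx[-xy] = -x·y' - y
  d/dx[3y^3] = 9y^2·y'

Separating the contributions that come from x directly and those that come through y:
  without y':      27x^2 - y
  multiplying y':  -x + 9y^2

so (27x^2 - y) + (-x + 9y^2)·y' = 0, and therefore
  dy/dx = -(27x^2 - y)/(-x + 9y^2) = (27x^2 - y)/(x - 9y^2)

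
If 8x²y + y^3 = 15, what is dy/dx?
Differentiate both sides with respect to x, treating y as y(x). By the chain rule, any term containing y contributes a factor of y' = dy/dx when we differentiate it.

Move every term to one side and write the relation as F(x, y) = 0. Term by term,
  d/dx[8x^2y] = 8x^2·y' + 16xy
  d/dx[y^3] = 3y^2·y'
  d/dx[-15] = 0

The pieces without y' make up ∂F/∂x and the coefficient of y' is ∂F/∂y:
  ∂F/∂x = 16xy,
  ∂F/∂y = 8x^2 + 3y^2.

Since d/dx[F] = ∂F/∂x + (∂F/∂y)·y' = 0, solve for y':
  (∂F/∂y)·y' = -∂F/∂x
  dy/dx = -(∂F/∂x)/(∂F/∂y) = -(16xy)/(8x^2 + 3y^2) = -16xy/(8x^2 + 3y^2)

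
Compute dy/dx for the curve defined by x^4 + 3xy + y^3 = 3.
Differentiate the relation implicitly: treat y = y(x) and apply the chain rule, so every y-derivative picks up a y' = dy/dx factor.

With everything moved to the left-hand side, differentiate term by term:
  d/dx[x^4] = 4x^3
  d/dx[3xy] = 3x·y' + 3y
  d/dx[y^3] = 3y^2·y'
  d/dx[-3] = 0

Separating the contributions that come from x directly and those that come through y:
  without y':      4x^3 + 3y
  multiplying y':  3x + 3y^2

so (4x^3 + 3y) + (3x + 3y^2)·y' = 0, and therefore
  dy/dx = -(4x^3 + 3y)/(3x + 3y^2) = (-4x^3/3 - y)/(x + y^2)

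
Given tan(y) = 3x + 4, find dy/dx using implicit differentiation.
Differentiate the relation implicitly: treat y = y(x) and apply the chain rule, so every y-derivative picks up a y' = dy/dx factor.

With everything moved to the left-hand side, differentiate term by term:
  d/dx[-3x] = -3
  d/dx[tan(y)] = y'(tan(y)^2 + 1)
  d/dx[-4] = 0

Separating the contributions that come from x directly and those that come through y:
  without y':      -3
  multiplying y':  tan(y)^2 + 1

so (-3) + (tan(y)^2 + 1)·y' = 0, and therefore
  dy/dx = -(-3)/(tan(y)^2 + 1) = 3cos(y)^2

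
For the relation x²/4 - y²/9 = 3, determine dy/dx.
Take d/dx of both sides. Since y is implicitly a function of x, the chain rule attaches a y' = dy/dx factor whenever we differentiate through y.

Set F(x, y) = (left side) − (right side), so the curve is F = 0. Differentiating each term of F:
  d/dx[x^2/4] = x/2
  d/dx[-y^2/9] = -2y·y'/9
  d/dx[-3] = 0

Collecting, the y'-free part is the partial derivative in x and the y' coefficient is the partial derivative in y:
  ∂F/∂x = x/2
  ∂F/∂y = -2y/9

so d/dx[F(x, y(x))] = ∂F/∂x + (∂F/∂y)·y' = 0. Rearranging,
  dy/dx = -(∂F/∂x)/(∂F/∂y) = -(x/2)/(-2y/9) = 9x/(4y)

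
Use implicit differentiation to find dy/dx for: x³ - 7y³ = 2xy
Differentiate both sides with respect to x, treating y as y(x). By the chain rule, any term containing y contributes a factor of y' = dy/dx when we differentiate it.

Move every term to one side and write the relation as F(x, y) = 0. Term by term,
  d/dx[x^3] = 3x^2
  d/dx[-2xy] = -2x·y' - 2y
  d/dx[-7y^3] = -21y^2·y'

The pieces without y' make up ∂F/∂x and the coefficient of y' is ∂F/∂y:
  ∂F/∂x = 3x^2 - 2y,
  ∂F/∂y = -2x - 21y^2.

Since d/dx[F] = ∂F/∂x + (∂F/∂y)·y' = 0, solve for y':
  (∂F/∂y)·y' = -∂F/∂x
  dy/dx = -(∂F/∂x)/(∂F/∂y) = -(3x^2 - 2y)/(-2x - 21y^2) = (3x^2 - 2y)/(2x + 21y^2)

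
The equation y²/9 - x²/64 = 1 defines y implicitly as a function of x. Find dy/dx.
Apply d/dx to both sides, remembering that y depends on x. Each occurrence of y therefore brings in a y' = dy/dx via the chain rule.

With F(x, y) equal to the left-hand side minus the right, differentiate F term by term:
  d/dx[-x^2/64] = -x/32
  d/dx[y^2/9] = 2y·y'/9
  d/dx[-1] = 0
Adding these up, d/dx[F] = 0 becomes
  (-x/32) + (2y/9)·y' = 0,
so isolating y',
  dy/dx = -(-x/32)/(2y/9) = 9x/(64y)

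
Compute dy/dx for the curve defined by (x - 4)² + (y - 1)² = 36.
Differentiate the relation implicitly: treat y = y(x) and apply the chain rule, so every y-derivative picks up a y' = dy/dx factor.

With everything moved to the left-hand side, differentiate term by term:
  d/dx[(x - 4)^2] = 2x - 8
  d/dx[(y - 1)^2] = 2·y'(y - 1)
  d/dx[-36] = 0

Separating the contributions that come from x directly and those that come through y:
  without y':      2x - 8
  multiplying y':  2y - 2

so (2x - 8) + (2y - 2)·y' = 0, and therefore
  dy/dx = -(2x - 8)/(2y - 2) = (4 - x)/(y - 1)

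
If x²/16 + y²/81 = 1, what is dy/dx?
Differentiate the relation implicitly: treat y = y(x) and apply the chain rule, so every y-derivative picks up a y' = dy/dx factor.

With everything moved to the left-hand side, differentiate term by term:
  d/dx[x^2/16] = x/8
  d/dx[y^2/81] = 2y·y'/81
  d/dx[-1] = 0

Separating the contributions that come from x directly and those that come through y:
  without y':      x/8
  multiplying y':  2y/81

so (x/8) + (2y/81)·y' = 0, and therefore
  dy/dx = -(x/8)/(2y/81) = -81x/(16y)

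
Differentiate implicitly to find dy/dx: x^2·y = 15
Differentiate the relation implicitly: treat y = y(x) and apply the chain rule, so every y-derivative picks up a y' = dy/dx factor.

With everything moved to the left-hand side, differentiate term by term:
  d/dx[x^2y] = x^2·y' + 2xy
  d/dx[-15] = 0

Separating the contributions that come from x directly and those that come through y:
  without y':      2xy
  multiplying y':  x^2

so (2xy) + (x^2)·y' = 0, and therefore
  dy/dx = -(2xy)/(x^2) = -2y/x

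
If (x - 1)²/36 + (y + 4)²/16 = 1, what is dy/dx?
Differentiate the relation implicitly: treat y = y(x) and apply the chain rule, so every y-derivative picks up a y' = dy/dx factor.

With everything moved to the left-hand side, differentiate term by term:
  d/dx[(x - 1)^2/36] = x/18 - 1/18
  d/dx[(y + 4)^2/16] = y'(y + 4)/8
  d/dx[-1] = 0

Separating the contributions that come from x directly and those that come through y:
  without y':      x/18 - 1/18
  multiplying y':  y/8 + 1/2

so (x/18 - 1/18) + (y/8 + 1/2)·y' = 0, and therefore
  dy/dx = -(x/18 - 1/18)/(y/8 + 1/2)
        = -((x - 1)/18)/((y + 4)/8) = 4(1 - x)/(9(y + 4))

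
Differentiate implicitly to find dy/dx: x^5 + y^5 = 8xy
Take d/dx of both sides. Since y is implicitly a function of x, the chain rule attaches a y' = dy/dx factor whenever we differentiate through y.

Set F(x, y) = (left side) − (right side), so the curve is F = 0. Differentiating each term of F:
  d/dx[x^5] = 5x^4
  d/dx[-8xy] = -8x·y' - 8y
  d/dx[y^5] = 5y^4·y'

Collecting, the y'-free part is the partial derivative in x and the y' coefficient is the partial derivative in y:
  ∂F/∂x = 5x^4 - 8y
  ∂F/∂y = -8x + 5y^4

so d/dx[F(x, y(x))] = ∂F/∂x + (∂F/∂y)·y' = 0. Rearranging,
  dy/dx = -(∂F/∂x)/(∂F/∂y) = -(5x^4 - 8y)/(-8x + 5y^4) = (5x^4 - 8y)/(8x - 5y^4)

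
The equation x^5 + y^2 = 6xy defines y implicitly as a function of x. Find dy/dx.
Take d/dx of both sides. Since y is implicitly a function of x, the chain rule attaches a y' = dy/dx factor whenever we differentiate through y.

Set F(x, y) = (left side) − (right side), so the curve is F = 0. Differentiating each term of F:
  d/dx[x^5] = 5x^4
  d/dx[-6xy] = -6x·y' - 6y
  d/dx[y^2] = 2y·y'

Collecting, the y'-free part is the partial derivative in x and the y' coefficient is the partial derivative in y:
  ∂F/∂x = 5x^4 - 6y
  ∂F/∂y = -6x + 2y

so d/dx[F(x, y(x))] = ∂F/∂x + (∂F/∂y)·y' = 0. Rearranging,
  dy/dx = -(∂F/∂x)/(∂F/∂y) = -(5x^4 - 6y)/(-6x + 2y) = (5x^4 - 6y)/(2(3x - y))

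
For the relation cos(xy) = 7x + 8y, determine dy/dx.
Take d/dx of both sides. Since y is implicitly a function of x, the chain rule attaches a y' = dy/dx factor whenever we differentiate through y.

Set F(x, y) = (left side) − (right side), so the curve is F = 0. Differentiating each term of F:
  d/dx[-7x] = -7
  d/dx[-8y] = -8·y'
  d/dx[cos(xy)] = -(x·y' + y)·sin(xy)

Collecting, the y'-free part is the partial derivative in x and the y' coefficient is the partial derivative in y:
  ∂F/∂x = -y·sin(xy) - 7
  ∂F/∂y = -x·sin(xy) - 8

so d/dx[F(x, y(x))] = ∂F/∂x + (∂F/∂y)·y' = 0. Rearranging,
  dy/dx = -(∂F/∂x)/(∂F/∂y) = -(-y·sin(xy) - 7)/(-x·sin(xy) - 8) = -(y·sin(xy) + 7)/(x·sin(xy) + 8)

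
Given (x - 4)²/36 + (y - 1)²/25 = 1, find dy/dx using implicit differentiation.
Take d/dx of both sides. Since y is implicitly a function of x, the chain rule attaches a y' = dy/dx factor whenever we differentiate through y.

Set F(x, y) = (left side) − (right side), so the curve is F = 0. Differentiating each term of F:
  d/dx[(x - 4)^2/36] = x/18 - 2/9
  d/dx[(y - 1)^2/25] = 2·y'(y - 1)/25
  d/dx[-1] = 0

Collecting, the y'-free part is the partial derivative in x and the y' coefficient is the partial derivative in y:
  ∂F/∂x = x/18 - 2/9
  ∂F/∂y = 2y/25 - 2/25

so d/dx[F(x, y(x))] = ∂F/∂x + (∂F/∂y)·y' = 0. Rearranging,
  dy/dx = -(∂F/∂x)/(∂F/∂y) = -(x/18 - 2/9)/(2y/25 - 2/25)
        = -((x - 4)/18)/(2(y - 1)/25) = 25(4 - x)/(36(y - 1))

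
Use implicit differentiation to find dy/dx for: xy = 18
Differentiate both sides with respect to x, treating y as y(x). By the chain rule, any term containing y contributes a factor of y' = dy/dx when we differentiate it.

Move every term to one side and write the relation as F(x, y) = 0. Term by term,
  d/dx[xy] = x·y' + y
  d/dx[-18] = 0

The pieces without y' make up ∂F/∂x and the coefficient of y' is ∂F/∂y:
  ∂F/∂x = y,
  ∂F/∂y = x.

Since d/dx[F] = ∂F/∂x + (∂F/∂y)·y' = 0, solve for y':
  (∂F/∂y)·y' = -∂F/∂x
  dy/dx = -(∂F/∂x)/(∂F/∂y) = -(y)/(x) = -y/x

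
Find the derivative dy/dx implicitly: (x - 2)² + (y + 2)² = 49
Differentiate the relation implicitly: treat y = y(x) and apply the chain rule, so every y-derivative picks up a y' = dy/dx factor.

With everything moved to the left-hand side, differentiate term by term:
  d/dx[(x - 2)^2] = 2x - 4
  d/dx[(y + 2)^2] = 2·y'(y + 2)
  d/dx[-49] = 0

Separating the contributions that come from x directly and those that come through y:
  without y':      2x - 4
  multiplying y':  2y + 4

so (2x - 4) + (2y + 4)·y' = 0, and therefore
  dy/dx = -(2x - 4)/(2y + 4) = (2 - x)/(y + 2)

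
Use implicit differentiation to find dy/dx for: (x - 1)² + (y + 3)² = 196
Differentiate the relation implicitly: treat y = y(x) and apply the chain rule, so every y-derivative picks up a y' = dy/dx factor.

With everything moved to the left-hand side, differentiate term by term:
  d/dx[(x - 1)^2] = 2x - 2
  d/dx[(y + 3)^2] = 2·y'(y + 3)
  d/dx[-196] = 0

Separating the contributions that come from x directly and those that come through y:
  without y':      2x - 2
  multiplying y':  2y + 6

so (2x - 2) + (2y + 6)·y' = 0, and therefore
  dy/dx = -(2x - 2)/(2y + 6) = (1 - x)/(y + 3)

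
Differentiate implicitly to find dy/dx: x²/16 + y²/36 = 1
Take d/dx of both sides. Since y is implicitly a function of x, the chain rule attaches a y' = dy/dx factor whenever we differentiate through y.

Set F(x, y) = (left side) − (right side), so the curve is F = 0. Differentiating each term of F:
  d/dx[x^2/16] = x/8
  d/dx[y^2/36] = y·y'/18
  d/dx[-1] = 0

Collecting, the y'-free part is the partial derivative in x and the y' coefficient is the partial derivative in y:
  ∂F/∂x = x/8
  ∂F/∂y = y/18

so d/dx[F(x, y(x))] = ∂F/∂x + (∂F/∂y)·y' = 0. Rearranging,
  dy/dx = -(∂F/∂x)/(∂F/∂y) = -(x/8)/(y/18) = -9x/(4y)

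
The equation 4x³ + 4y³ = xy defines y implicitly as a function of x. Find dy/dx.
Take d/dx of both sides. Since y is implicitly a function of x, the chain rule attaches a y' = dy/dx factor whenever we differentiate through y.

Set F(x, y) = (left side) − (right side), so the curve is F = 0. Differentiating each term of F:
  d/dx[4x^3] = 12x^2
  d/dx[-xy] = -x·y' - y
  d/dx[4y^3] = 12y^2·y'

Collecting, the y'-free part is the partial derivative in x and the y' coefficient is the partial derivative in y:
  ∂F/∂x = 12x^2 - y
  ∂F/∂y = -x + 12y^2

so d/dx[F(x, y(x))] = ∂F/∂x + (∂F/∂y)·y' = 0. Rearranging,
  dy/dx = -(∂F/∂x)/(∂F/∂y) = -(12x^2 - y)/(-x + 12y^2) = (12x^2 - y)/(x - 12y^2)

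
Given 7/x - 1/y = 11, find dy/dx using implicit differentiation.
Take d/dx of both sides. Since y is implicitly a function of x, the chain rule attaches a y' = dy/dx factor whenever we differentiate through y.

Set F(x, y) = (left side) − (right side), so the curve is F = 0. Differentiating each term of F:
  d/dx[-1/y] = y'/y^2
  d/dx[7/x] = -7/x^2
  d/dx[-11] = 0

Collecting, the y'-free part is the partial derivative in x and the y' coefficient is the partial derivative in y:
  ∂F/∂x = -7/x^2
  ∂F/∂y = y^(-2)

so d/dx[F(x, y(x))] = ∂F/∂x + (∂F/∂y)·y' = 0. Rearranging,
  dy/dx = -(∂F/∂x)/(∂F/∂y) = -(-7/x^2)/(y^(-2)) = 7y^2/x^2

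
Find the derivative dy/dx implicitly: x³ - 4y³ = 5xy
Apply d/dx to both sides, remembering that y depends on x. Each occurrence of y therefore brings in a y' = dy/dx via the chain rule.

With F(x, y) equal to the left-hand side minus the right, differentiate F term by term:
  d/dx[x^3] = 3x^2
  d/dx[-5xy] = -5x·y' - 5y
  d/dx[-4y^3] = -12y^2·y'
Adding these up, d/dx[F] = 0 becomes
  (3x^2 - 5y) + (-5x - 12y^2)·y' = 0,
so isolating y',
  dy/dx = -(3x^2 - 5y)/(-5x - 12y^2) = (3x^2 - 5y)/(5x + 12y^2)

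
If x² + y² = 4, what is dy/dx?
Differentiate both sides with respect to x, treating y as y(x). By the chain rule, any term containing y contributes a factor of y' = dy/dx when we differentiate it.

Move every term to one side and write the relation as F(x, y) = 0. Term by term,
  d/dx[x^2] = 2x
  d/dx[y^2] = 2y·y'
  d/dx[-4] = 0

The pieces without y' make up ∂F/∂x and the coefficient of y' is ∂F/∂y:
  ∂F/∂x = 2x,
  ∂F/∂y = 2y.

Since d/dx[F] = ∂F/∂x + (∂F/∂y)·y' = 0, solve for y':
  (∂F/∂y)·y' = -∂F/∂x
  dy/dx = -(∂F/∂x)/(∂F/∂y) = -(2x)/(2y) = -x/y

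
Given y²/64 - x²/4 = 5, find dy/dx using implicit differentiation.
Differentiate the relation implicitly: treat y = y(x) and apply the chain rule, so every y-derivative picks up a y' = dy/dx factor.

With everything moved to the left-hand side, differentiate term by term:
  d/dx[-x^2/4] = -x/2
  d/dx[y^2/64] = y·y'/32
  d/dx[-5] = 0

Separating the contributions that come from x directly and those that come through y:
  without y':      -x/2
  multiplying y':  y/32

so (-x/2) + (y/32)·y' = 0, and therefore
  dy/dx = -(-x/2)/(y/32) = 16x/y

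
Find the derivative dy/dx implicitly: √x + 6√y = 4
Differentiate both sides with respect to x, treating y as y(x). By the chain rule, any term containing y contributes a factor of y' = dy/dx when we differentiate it.

Move every term to one side and write the relation as F(x, y) = 0. Term by term,
  d/dx[√(x)] = 1/(2√(x))
  d/dx[6√(y)] = 3·y'/√(y)
  d/dx[-4] = 0

The pieces without y' make up ∂F/∂x and the coefficient of y' is ∂F/∂y:
  ∂F/∂x = 1/(2√(x)),
  ∂F/∂y = 3/√(y).

Since d/dx[F] = ∂F/∂x + (∂F/∂y)·y' = 0, solve for y':
  (∂F/∂y)·y' = -∂F/∂x
  dy/dx = -(∂F/∂x)/(∂F/∂y) = -(1/(2√(x)))/(3/√(y)) = -√(y)/(6√(x))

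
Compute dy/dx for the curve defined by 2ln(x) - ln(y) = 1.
Take d/dx of both sides. Since y is implicitly a function of x, the chain rule attaches a y' = dy/dx factor whenever we differentiate through y.

Set F(x, y) = (left side) − (right side), so the curve is F = 0. Differentiating each term of F:
  d/dx[2ln(x)] = 2/x
  d/dx[-ln(y)] = -y'/y
  d/dx[-1] = 0

Collecting, the y'-free part is the partial derivative in x and the y' coefficient is the partial derivative in y:
  ∂F/∂x = 2/x
  ∂F/∂y = -1/y

so d/dx[F(x, y(x))] = ∂F/∂x + (∂F/∂y)·y' = 0. Rearranging,
  dy/dx = -(∂F/∂x)/(∂F/∂y) = -(2/x)/(-1/y) = 2y/x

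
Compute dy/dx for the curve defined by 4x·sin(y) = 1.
Take d/dx of both sides. Since y is implicitly a function of x, the chain rule attaches a y' = dy/dx factor whenever we differentiate through y.

Set F(x, y) = (left side) − (right side), so the curve is F = 0. Differentiating each term of F:
  d/dx[4x·sin(y)] = 4x·y'·cos(y) + 4sin(y)
  d/dx[-1] = 0

Collecting, the y'-free part is the partial derivative in x and the y' coefficient is the partial derivative in y:
  ∂F/∂x = 4sin(y)
  ∂F/∂y = 4x·cos(y)

so d/dx[F(x, y(x))] = ∂F/∂x + (∂F/∂y)·y' = 0. Rearranging,
  dy/dx = -(∂F/∂x)/(∂F/∂y) = -(4sin(y))/(4x·cos(y)) = -tan(y)/x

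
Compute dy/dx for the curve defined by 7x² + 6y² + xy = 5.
Differentiate the relation implicitly: treat y = y(x) and apply the chain rule, so every y-derivative picks up a y' = dy/dx factor.

With everything moved to the left-hand side, differentiate term by term:
  d/dx[7x^2] = 14x
  d/dx[xy] = x·y' + y
  d/dx[6y^2] = 12y·y'
  d/dx[-5] = 0

Separating the contributions that come from x directly and those that come through y:
  without y':      14x + y
  multiplying y':  x + 12y

so (14x + y) + (x + 12y)·y' = 0, and therefore
  dy/dx = -(14x + y)/(x + 12y) = (-14x - y)/(x + 12y)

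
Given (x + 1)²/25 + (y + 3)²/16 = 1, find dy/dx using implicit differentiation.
Differentiate both sides with respect to x, treating y as y(x). By the chain rule, any term containing y contributes a factor of y' = dy/dx when we differentiate it.

Move every term to one side and write the relation as F(x, y) = 0. Term by term,
  d/dx[(x + 1)^2/25] = 2x/25 + 2/25
  d/dx[(y + 3)^2/16] = y'(y + 3)/8
  d/dx[-1] = 0

The pieces without y' make up ∂F/∂x and the coefficient of y' is ∂F/∂y:
  ∂F/∂x = 2x/25 + 2/25,
  ∂F/∂y = y/8 + 3/8.

Since d/dx[F] = ∂F/∂x + (∂F/∂y)·y' = 0, solve for y':
  (∂F/∂y)·y' = -∂F/∂x
  dy/dx = -(∂F/∂x)/(∂F/∂y) = -(2x/25 + 2/25)/(y/8 + 3/8)
        = -(2(x + 1)/25)/((y + 3)/8) = 16(-x - 1)/(25(y + 3))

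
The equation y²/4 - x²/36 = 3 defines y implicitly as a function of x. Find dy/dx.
Differentiate both sides with respect to x, treating y as y(x). By the chain rule, any term containing y contributes a factor of y' = dy/dx when we differentiate it.

Move every term to one side and write the relation as F(x, y) = 0. Term by term,
  d/dx[-x^2/36] = -x/18
  d/dx[y^2/4] = y·y'/2
  d/dx[-3] = 0

The pieces without y' make up ∂F/∂x and the coefficient of y' is ∂F/∂y:
  ∂F/∂x = -x/18,
  ∂F/∂y = y/2.

Since d/dx[F] = ∂F/∂x + (∂F/∂y)·y' = 0, solve for y':
  (∂F/∂y)·y' = -∂F/∂x
  dy/dx = -(∂F/∂x)/(∂F/∂y) = -(-x/18)/(y/2) = x/(9y)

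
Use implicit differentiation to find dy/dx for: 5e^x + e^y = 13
Apply d/dx to both sides, remembering that y depends on x. Each occurrence of y therefore brings in a y' = dy/dx via the chain rule.

With F(x, y) equal to the left-hand side minus the right, differentiate F term by term:
  d/dx[5e^(x)] = 5e^(x)
  d/dx[e^(y)] = y'·e^(y)
  d/dx[-13] = 0
Adding these up, d/dx[F] = 0 becomes
  (5e^(x)) + (e^(y))·y' = 0,
so isolating y',
  dy/dx = -(5e^(x))/(e^(y)) = -5e^(x - y)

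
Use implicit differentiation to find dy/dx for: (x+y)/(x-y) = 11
Take d/dx of both sides. Since y is implicitly a function of x, the chain rule attaches a y' = dy/dx factor whenever we differentiate through y.

Set F(x, y) = (left side) − (right side), so the curve is F = 0. Differentiating each term of F:
  d/dx[(x + y)/(x - y)] = (y' + 1)/(x - y) + (x + y)(y' - 1)/(x - y)^2
  d/dx[-11] = 0

Collecting, the y'-free part is the partial derivative in x and the y' coefficient is the partial derivative in y:
  ∂F/∂x = 1/(x - y) - (x + y)/(x - y)^2
  ∂F/∂y = 1/(x - y) + (x + y)/(x - y)^2

so d/dx[F(x, y(x))] = ∂F/∂x + (∂F/∂y)·y' = 0. Rearranging,
  dy/dx = -(∂F/∂x)/(∂F/∂y) = -(1/(x - y) - (x + y)/(x - y)^2)/(1/(x - y) + (x + y)/(x - y)^2)
        = -(-2y/(x - y)^2)/(2x/(x - y)^2) = y/x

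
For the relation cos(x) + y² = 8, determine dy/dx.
Take d/dx of both sides. Since y is implicitly a function of x, the chain rule attaches a y' = dy/dx factor whenever we differentiate through y.

Set F(x, y) = (left side) − (right side), so the curve is F = 0. Differentiating each term of F:
  d/dx[y^2] = 2y·y'
  d/dx[cos(x)] = -sin(x)
  d/dx[-8] = 0

Collecting, the y'-free part is the partial derivative in x and the y' coefficient is the partial derivative in y:
  ∂F/∂x = -sin(x)
  ∂F/∂y = 2y

so d/dx[F(x, y(x))] = ∂F/∂x + (∂F/∂y)·y' = 0. Rearranging,
  dy/dx = -(∂F/∂x)/(∂F/∂y) = -(-sin(x))/(2y) = sin(x)/(2y)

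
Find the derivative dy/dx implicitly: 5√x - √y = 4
Differentiate both sides with respect to x, treating y as y(x). By the chain rule, any term containing y contributes a factor of y' = dy/dx when we differentiate it.

Move every term to one side and write the relation as F(x, y) = 0. Term by term,
  d/dx[5√(x)] = 5/(2√(x))
  d/dx[-√(y)] = -y'/(2√(y))
  d/dx[-4] = 0

The pieces without y' make up ∂F/∂x and the coefficient of y' is ∂F/∂y:
  ∂F/∂x = 5/(2√(x)),
  ∂F/∂y = -1/(2√(y)).

Since d/dx[F] = ∂F/∂x + (∂F/∂y)·y' = 0, solve for y':
  (∂F/∂y)·y' = -∂F/∂x
  dy/dx = -(∂F/∂x)/(∂F/∂y) = -(5/(2√(x)))/(-1/(2√(y))) = 5√(y)/√(x)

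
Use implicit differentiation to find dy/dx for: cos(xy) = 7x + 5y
Take d/dx of both sides. Since y is implicitly a function of x, the chain rule attaches a y' = dy/dx factor whenever we differentiate through y.

Set F(x, y) = (left side) − (right side), so the curve is F = 0. Differentiating each term of F:
  d/dx[-7x] = -7
  d/dx[-5y] = -5·y'
  d/dx[cos(xy)] = -(x·y' + y)·sin(xy)

Collecting, the y'-free part is the partial derivative in x and the y' coefficient is the partial derivative in y:
  ∂F/∂x = -y·sin(xy) - 7
  ∂F/∂y = -x·sin(xy) - 5

so d/dx[F(x, y(x))] = ∂F/∂x + (∂F/∂y)·y' = 0. Rearranging,
  dy/dx = -(∂F/∂x)/(∂F/∂y) = -(-y·sin(xy) - 7)/(-x·sin(xy) - 5) = -(y·sin(xy) + 7)/(x·sin(xy) + 5)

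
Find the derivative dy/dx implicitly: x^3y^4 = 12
Differentiate the relation implicitly: treat y = y(x) and apply the chain rule, so every y-derivative picks up a y' = dy/dx factor.

With everything moved to the left-hand side, differentiate term by term:
  d/dx[x^3y^4] = 4x^3y^3·y' + 3x^2y^4
  d/dx[-12] = 0

Separating the contributions that come from x directly and those that come through y:
  without y':      3x^2y^4
  multiplying y':  4x^3y^3

so (3x^2y^4) + (4x^3y^3)·y' = 0, and therefore
  dy/dx = -(3x^2y^4)/(4x^3y^3) = -3y/(4x)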